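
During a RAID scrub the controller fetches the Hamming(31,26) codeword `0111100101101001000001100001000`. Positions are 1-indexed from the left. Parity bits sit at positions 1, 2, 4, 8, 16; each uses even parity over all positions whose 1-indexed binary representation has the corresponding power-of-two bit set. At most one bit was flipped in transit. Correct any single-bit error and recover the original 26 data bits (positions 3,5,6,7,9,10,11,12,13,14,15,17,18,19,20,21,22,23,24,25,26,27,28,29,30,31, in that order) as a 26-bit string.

s1: b1⊕b3⊕b5⊕b7⊕b9⊕b11⊕b13⊕b15⊕b17⊕b19⊕b21⊕b23⊕b25⊕b27⊕b29⊕b31 = 0⊕1⊕1⊕0⊕0⊕1⊕1⊕0⊕0⊕0⊕0⊕1⊕0⊕0⊕0⊕0 = 1
s2: b2⊕b3⊕b6⊕b7⊕b10⊕b11⊕b14⊕b15⊕b18⊕b19⊕b22⊕b23⊕b26⊕b27⊕b30⊕b31 = 1⊕1⊕0⊕0⊕1⊕1⊕0⊕0⊕0⊕0⊕1⊕1⊕0⊕0⊕0⊕0 = 0
s4: b4⊕b5⊕b6⊕b7⊕b12⊕b13⊕b14⊕b15⊕b20⊕b21⊕b22⊕b23⊕b28⊕b29⊕b30⊕b31 = 1⊕1⊕0⊕0⊕0⊕1⊕0⊕0⊕0⊕0⊕1⊕1⊕1⊕0⊕0⊕0 = 0
s8: b8⊕b9⊕b10⊕b11⊕b12⊕b13⊕b14⊕b15⊕b24⊕b25⊕b26⊕b27⊕b28⊕b29⊕b30⊕b31 = 1⊕0⊕1⊕1⊕0⊕1⊕0⊕0⊕0⊕0⊕0⊕0⊕1⊕0⊕0⊕0 = 1
s16: b16⊕b17⊕b18⊕b19⊕b20⊕b21⊕b22⊕b23⊕b24⊕b25⊕b26⊕b27⊕b28⊕b29⊕b30⊕b31 = 1⊕0⊕0⊕0⊕0⊕0⊕1⊕1⊕0⊕0⊕0⊕0⊕1⊕0⊕0⊕0 = 0
Syndrome (s16...s1) = 01001 → position 9.
Flip bit 9: corrected codeword = 0111100111101001000001100001000
Data bits at positions 3,5,6,7,9,10,11,12,13,14,15,17,18,19,20,21,22,23,24,25,26,27,28,29,30,31: 11001110100000001100001000

11001110100000001100001000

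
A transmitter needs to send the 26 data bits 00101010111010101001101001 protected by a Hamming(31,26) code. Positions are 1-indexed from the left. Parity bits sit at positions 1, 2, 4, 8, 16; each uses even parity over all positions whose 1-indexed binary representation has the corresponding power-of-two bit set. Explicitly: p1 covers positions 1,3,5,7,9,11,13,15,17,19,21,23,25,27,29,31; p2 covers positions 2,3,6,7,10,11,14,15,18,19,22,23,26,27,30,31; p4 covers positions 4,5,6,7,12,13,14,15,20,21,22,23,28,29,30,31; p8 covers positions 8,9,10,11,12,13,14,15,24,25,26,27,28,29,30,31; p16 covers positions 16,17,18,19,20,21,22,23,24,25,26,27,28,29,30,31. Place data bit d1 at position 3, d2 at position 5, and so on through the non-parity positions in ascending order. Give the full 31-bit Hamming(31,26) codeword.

0000010110101111010101001101001

Place data bits at non-power-of-two positions: b3=0, b5=0, b6=1, b7=0, b9=1, b10=0, b11=1, b12=0, b13=1, b14=1, b15=1, b17=0, b18=1, b19=0, b20=1, b21=0, b22=1, b23=0, b24=0, b25=1, b26=1, b27=0, b28=1, b29=0, b30=0, b31=1.
p1 = XOR of data positions {3,5,7,9,11,13,15,17,19,21,23,25,27,29,31} = 0⊕0⊕0⊕1⊕1⊕1⊕1⊕0⊕0⊕0⊕0⊕1⊕0⊕0⊕1 = 0
p2 = XOR of data positions {3,6,7,10,11,14,15,18,19,22,23,26,27,30,31} = 0⊕1⊕0⊕0⊕1⊕1⊕1⊕1⊕0⊕1⊕0⊕1⊕0⊕0⊕1 = 0
p4 = XOR of data positions {5,6,7,12,13,14,15,20,21,22,23,28,29,30,31} = 0⊕1⊕0⊕0⊕1⊕1⊕1⊕1⊕0⊕1⊕0⊕1⊕0⊕0⊕1 = 0
p8 = XOR of data positions {9,10,11,12,13,14,15,24,25,26,27,28,29,30,31} = 1⊕0⊕1⊕0⊕1⊕1⊕1⊕0⊕1⊕1⊕0⊕1⊕0⊕0⊕1 = 1
p16 = XOR of data positions {17,18,19,20,21,22,23,24,25,26,27,28,29,30,31} = 0⊕1⊕0⊕1⊕0⊕1⊕0⊕0⊕1⊕1⊕0⊕1⊕0⊕0⊕1 = 1
Codeword b1..b31 = 0000010110101111010101001101001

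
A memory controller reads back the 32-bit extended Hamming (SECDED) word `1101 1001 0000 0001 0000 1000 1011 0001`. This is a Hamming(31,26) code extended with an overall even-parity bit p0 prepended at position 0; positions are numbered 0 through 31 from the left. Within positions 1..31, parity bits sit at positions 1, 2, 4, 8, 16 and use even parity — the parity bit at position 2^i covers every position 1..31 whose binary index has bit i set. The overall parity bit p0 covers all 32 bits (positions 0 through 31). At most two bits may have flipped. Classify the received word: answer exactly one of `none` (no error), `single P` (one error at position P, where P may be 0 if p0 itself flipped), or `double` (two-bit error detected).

s1: b1⊕b3⊕b5⊕b7⊕b9⊕b11⊕b13⊕b15⊕b17⊕b19⊕b21⊕b23⊕b25⊕b27⊕b29⊕b31 = 1⊕1⊕0⊕1⊕0⊕0⊕0⊕1⊕0⊕0⊕0⊕0⊕0⊕1⊕0⊕1 = 0
s2: b2⊕b3⊕b6⊕b7⊕b10⊕b11⊕b14⊕b15⊕b18⊕b19⊕b22⊕b23⊕b26⊕b27⊕b30⊕b31 = 0⊕1⊕0⊕1⊕0⊕0⊕0⊕1⊕0⊕0⊕0⊕0⊕1⊕1⊕0⊕1 = 0
s4: b4⊕b5⊕b6⊕b7⊕b12⊕b13⊕b14⊕b15⊕b20⊕b21⊕b22⊕b23⊕b28⊕b29⊕b30⊕b31 = 1⊕0⊕0⊕1⊕0⊕0⊕0⊕1⊕1⊕0⊕0⊕0⊕0⊕0⊕0⊕1 = 1
s8: b8⊕b9⊕b10⊕b11⊕b12⊕b13⊕b14⊕b15⊕b24⊕b25⊕b26⊕b27⊕b28⊕b29⊕b30⊕b31 = 0⊕0⊕0⊕0⊕0⊕0⊕0⊕1⊕1⊕0⊕1⊕1⊕0⊕0⊕0⊕1 = 1
s16: b16⊕b17⊕b18⊕b19⊕b20⊕b21⊕b22⊕b23⊕b24⊕b25⊕b26⊕b27⊕b28⊕b29⊕b30⊕b31 = 0⊕0⊕0⊕0⊕1⊕0⊕0⊕0⊕1⊕0⊕1⊕1⊕0⊕0⊕0⊕1 = 1
Syndrome (s16...s1) = 11100 → position 28.
Overall parity (XOR of all 32 bits, including p0): 1⊕1⊕0⊕1⊕1⊕0⊕0⊕1⊕0⊕0⊕0⊕0⊕0⊕0⊕0⊕1⊕0⊕0⊕0⊕0⊕1⊕0⊕0⊕0⊕1⊕0⊕1⊕1⊕0⊕0⊕0⊕1 = 1
Overall=1, syndrome position=28 → single-bit error at position 28.

single 28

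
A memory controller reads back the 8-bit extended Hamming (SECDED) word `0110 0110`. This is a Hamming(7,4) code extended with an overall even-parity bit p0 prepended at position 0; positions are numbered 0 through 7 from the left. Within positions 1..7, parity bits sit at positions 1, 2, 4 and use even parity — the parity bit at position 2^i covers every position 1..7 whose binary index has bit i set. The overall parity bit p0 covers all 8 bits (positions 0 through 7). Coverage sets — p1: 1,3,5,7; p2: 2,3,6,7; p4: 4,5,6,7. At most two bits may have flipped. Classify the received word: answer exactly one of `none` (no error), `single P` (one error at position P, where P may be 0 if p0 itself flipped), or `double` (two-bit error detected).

s1: b1⊕b3⊕b5⊕b7 = 1⊕0⊕1⊕0 = 0
s2: b2⊕b3⊕b6⊕b7 = 1⊕0⊕1⊕0 = 0
s4: b4⊕b5⊕b6⊕b7 = 0⊕1⊕1⊕0 = 0
Syndrome (s4...s1) = 000 → position 0 (no error).
Overall parity (XOR of all 8 bits, including p0): 0⊕1⊕1⊕0⊕0⊕1⊕1⊕0 = 0
Overall=0, syndrome position=0 → no error.

none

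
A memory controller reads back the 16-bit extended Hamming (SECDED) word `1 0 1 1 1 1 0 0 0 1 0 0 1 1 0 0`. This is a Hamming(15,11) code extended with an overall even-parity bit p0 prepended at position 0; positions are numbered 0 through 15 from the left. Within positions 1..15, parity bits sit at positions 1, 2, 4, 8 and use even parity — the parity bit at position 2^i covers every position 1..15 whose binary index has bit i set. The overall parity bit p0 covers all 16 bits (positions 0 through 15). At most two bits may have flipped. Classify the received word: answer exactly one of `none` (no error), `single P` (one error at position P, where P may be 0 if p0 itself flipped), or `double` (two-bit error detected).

double

s1: b1⊕b3⊕b5⊕b7⊕b9⊕b11⊕b13⊕b15 = 0⊕1⊕1⊕0⊕1⊕0⊕1⊕0 = 0
s2: b2⊕b3⊕b6⊕b7⊕b10⊕b11⊕b14⊕b15 = 1⊕1⊕0⊕0⊕0⊕0⊕0⊕0 = 0
s4: b4⊕b5⊕b6⊕b7⊕b12⊕b13⊕b14⊕b15 = 1⊕1⊕0⊕0⊕1⊕1⊕0⊕0 = 0
s8: b8⊕b9⊕b10⊕b11⊕b12⊕b13⊕b14⊕b15 = 0⊕1⊕0⊕0⊕1⊕1⊕0⊕0 = 1
Syndrome (s8...s1) = 1000 → position 8.
Overall parity (XOR of all 16 bits, including p0): 1⊕0⊕1⊕1⊕1⊕1⊕0⊕0⊕0⊕1⊕0⊕0⊕1⊕1⊕0⊕0 = 0
Overall=0, syndrome position=8 → double-bit error detected (uncorrectable).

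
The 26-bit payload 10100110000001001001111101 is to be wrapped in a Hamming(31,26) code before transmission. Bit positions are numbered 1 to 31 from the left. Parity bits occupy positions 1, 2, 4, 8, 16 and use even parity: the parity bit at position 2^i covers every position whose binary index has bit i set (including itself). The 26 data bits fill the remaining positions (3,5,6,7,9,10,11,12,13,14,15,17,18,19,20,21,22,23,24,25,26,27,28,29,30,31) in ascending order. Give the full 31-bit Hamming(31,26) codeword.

Place data bits at non-power-of-two positions: b3=1, b5=0, b6=1, b7=0, b9=0, b10=1, b11=1, b12=0, b13=0, b14=0, b15=0, b17=0, b18=0, b19=1, b20=0, b21=0, b22=1, b23=0, b24=0, b25=1, b26=1, b27=1, b28=1, b29=1, b30=0, b31=1.
p1 = XOR of data positions {3,5,7,9,11,13,15,17,19,21,23,25,27,29,31} = 1⊕0⊕0⊕0⊕1⊕0⊕0⊕0⊕1⊕0⊕0⊕1⊕1⊕1⊕1 = 1
p2 = XOR of data positions {3,6,7,10,11,14,15,18,19,22,23,26,27,30,31} = 1⊕1⊕0⊕1⊕1⊕0⊕0⊕0⊕1⊕1⊕0⊕1⊕1⊕0⊕1 = 1
p4 = XOR of data positions {5,6,7,12,13,14,15,20,21,22,23,28,29,30,31} = 0⊕1⊕0⊕0⊕0⊕0⊕0⊕0⊕0⊕1⊕0⊕1⊕1⊕0⊕1 = 1
p8 = XOR of data positions {9,10,11,12,13,14,15,24,25,26,27,28,29,30,31} = 0⊕1⊕1⊕0⊕0⊕0⊕0⊕0⊕1⊕1⊕1⊕1⊕1⊕0⊕1 = 0
p16 = XOR of data positions {17,18,19,20,21,22,23,24,25,26,27,28,29,30,31} = 0⊕0⊕1⊕0⊕0⊕1⊕0⊕0⊕1⊕1⊕1⊕1⊕1⊕0⊕1 = 0
Codeword b1..b31 = 1111010001100000001001001111101

1111010001100000001001001111101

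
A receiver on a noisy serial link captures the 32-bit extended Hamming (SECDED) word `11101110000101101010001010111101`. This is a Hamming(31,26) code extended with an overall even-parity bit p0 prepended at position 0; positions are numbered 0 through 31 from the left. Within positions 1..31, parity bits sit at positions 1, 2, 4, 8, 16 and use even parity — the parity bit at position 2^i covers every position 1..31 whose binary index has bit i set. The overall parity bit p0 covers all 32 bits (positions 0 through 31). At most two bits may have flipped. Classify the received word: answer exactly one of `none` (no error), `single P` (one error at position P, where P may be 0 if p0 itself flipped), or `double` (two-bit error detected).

s1: b1⊕b3⊕b5⊕b7⊕b9⊕b11⊕b13⊕b15⊕b17⊕b19⊕b21⊕b23⊕b25⊕b27⊕b29⊕b31 = 1⊕0⊕1⊕0⊕0⊕1⊕1⊕0⊕0⊕0⊕0⊕0⊕0⊕1⊕1⊕1 = 1
s2: b2⊕b3⊕b6⊕b7⊕b10⊕b11⊕b14⊕b15⊕b18⊕b19⊕b22⊕b23⊕b26⊕b27⊕b30⊕b31 = 1⊕0⊕1⊕0⊕0⊕1⊕1⊕0⊕1⊕0⊕1⊕0⊕1⊕1⊕0⊕1 = 1
s4: b4⊕b5⊕b6⊕b7⊕b12⊕b13⊕b14⊕b15⊕b20⊕b21⊕b22⊕b23⊕b28⊕b29⊕b30⊕b31 = 1⊕1⊕1⊕0⊕0⊕1⊕1⊕0⊕0⊕0⊕1⊕0⊕1⊕1⊕0⊕1 = 1
s8: b8⊕b9⊕b10⊕b11⊕b12⊕b13⊕b14⊕b15⊕b24⊕b25⊕b26⊕b27⊕b28⊕b29⊕b30⊕b31 = 0⊕0⊕0⊕1⊕0⊕1⊕1⊕0⊕1⊕0⊕1⊕1⊕1⊕1⊕0⊕1 = 1
s16: b16⊕b17⊕b18⊕b19⊕b20⊕b21⊕b22⊕b23⊕b24⊕b25⊕b26⊕b27⊕b28⊕b29⊕b30⊕b31 = 1⊕0⊕1⊕0⊕0⊕0⊕1⊕0⊕1⊕0⊕1⊕1⊕1⊕1⊕0⊕1 = 1
Syndrome (s16...s1) = 11111 → position 31.
Overall parity (XOR of all 32 bits, including p0): 1⊕1⊕1⊕0⊕1⊕1⊕1⊕0⊕0⊕0⊕0⊕1⊕0⊕1⊕1⊕0⊕1⊕0⊕1⊕0⊕0⊕0⊕1⊕0⊕1⊕0⊕1⊕1⊕1⊕1⊕0⊕1 = 0
Overall=0, syndrome position=31 → double-bit error detected (uncorrectable).

double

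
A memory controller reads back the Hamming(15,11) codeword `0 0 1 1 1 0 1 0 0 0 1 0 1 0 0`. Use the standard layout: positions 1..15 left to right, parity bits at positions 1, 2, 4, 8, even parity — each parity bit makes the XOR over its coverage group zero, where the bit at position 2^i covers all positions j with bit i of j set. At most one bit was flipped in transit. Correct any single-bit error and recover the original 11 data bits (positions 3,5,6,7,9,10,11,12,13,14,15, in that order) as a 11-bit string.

s1: b1⊕b3⊕b5⊕b7⊕b9⊕b11⊕b13⊕b15 = 0⊕1⊕1⊕1⊕0⊕1⊕1⊕0 = 1
s2: b2⊕b3⊕b6⊕b7⊕b10⊕b11⊕b14⊕b15 = 0⊕1⊕0⊕1⊕0⊕1⊕0⊕0 = 1
s4: b4⊕b5⊕b6⊕b7⊕b12⊕b13⊕b14⊕b15 = 1⊕1⊕0⊕1⊕0⊕1⊕0⊕0 = 0
s8: b8⊕b9⊕b10⊕b11⊕b12⊕b13⊕b14⊕b15 = 0⊕0⊕0⊕1⊕0⊕1⊕0⊕0 = 0
Syndrome (s8...s1) = 0011 → position 3.
Flip bit 3: corrected codeword = 000110100010100
Data bits at positions 3,5,6,7,9,10,11,12,13,14,15: 01010010100

01010010100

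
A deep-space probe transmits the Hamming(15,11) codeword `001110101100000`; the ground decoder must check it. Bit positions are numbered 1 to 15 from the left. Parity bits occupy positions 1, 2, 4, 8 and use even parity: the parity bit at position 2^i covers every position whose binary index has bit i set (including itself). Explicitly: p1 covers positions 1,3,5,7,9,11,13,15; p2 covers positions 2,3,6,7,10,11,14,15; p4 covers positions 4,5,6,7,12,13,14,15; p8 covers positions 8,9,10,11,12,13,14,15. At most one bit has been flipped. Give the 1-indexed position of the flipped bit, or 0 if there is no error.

6

s1: b1⊕b3⊕b5⊕b7⊕b9⊕b11⊕b13⊕b15 = 0⊕1⊕1⊕1⊕1⊕0⊕0⊕0 = 0
s2: b2⊕b3⊕b6⊕b7⊕b10⊕b11⊕b14⊕b15 = 0⊕1⊕0⊕1⊕1⊕0⊕0⊕0 = 1
s4: b4⊕b5⊕b6⊕b7⊕b12⊕b13⊕b14⊕b15 = 1⊕1⊕0⊕1⊕0⊕0⊕0⊕0 = 1
s8: b8⊕b9⊕b10⊕b11⊕b12⊕b13⊕b14⊕b15 = 0⊕1⊕1⊕0⊕0⊕0⊕0⊕0 = 0
Syndrome (s8...s1) = 0110 → position 6.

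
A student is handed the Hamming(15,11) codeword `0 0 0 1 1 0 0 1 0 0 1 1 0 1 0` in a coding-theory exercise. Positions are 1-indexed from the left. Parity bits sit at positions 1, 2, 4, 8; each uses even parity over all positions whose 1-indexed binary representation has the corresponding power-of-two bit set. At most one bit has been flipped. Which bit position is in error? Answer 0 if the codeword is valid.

s1: b1⊕b3⊕b5⊕b7⊕b9⊕b11⊕b13⊕b15 = 0⊕0⊕1⊕0⊕0⊕1⊕0⊕0 = 0
s2: b2⊕b3⊕b6⊕b7⊕b10⊕b11⊕b14⊕b15 = 0⊕0⊕0⊕0⊕0⊕1⊕1⊕0 = 0
s4: b4⊕b5⊕b6⊕b7⊕b12⊕b13⊕b14⊕b15 = 1⊕1⊕0⊕0⊕1⊕0⊕1⊕0 = 0
s8: b8⊕b9⊕b10⊕b11⊕b12⊕b13⊕b14⊕b15 = 1⊕0⊕0⊕1⊕1⊕0⊕1⊕0 = 0
Syndrome (s8...s1) = 0000 → position 0 (no error).

0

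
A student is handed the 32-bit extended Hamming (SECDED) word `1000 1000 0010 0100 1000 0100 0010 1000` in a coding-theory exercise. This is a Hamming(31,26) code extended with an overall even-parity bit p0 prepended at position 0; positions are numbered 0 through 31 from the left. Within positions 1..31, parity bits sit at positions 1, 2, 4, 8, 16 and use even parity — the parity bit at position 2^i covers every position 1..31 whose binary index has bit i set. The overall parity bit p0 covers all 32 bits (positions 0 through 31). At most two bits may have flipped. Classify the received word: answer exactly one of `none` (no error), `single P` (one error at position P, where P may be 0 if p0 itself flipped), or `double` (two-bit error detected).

none

s1: b1⊕b3⊕b5⊕b7⊕b9⊕b11⊕b13⊕b15⊕b17⊕b19⊕b21⊕b23⊕b25⊕b27⊕b29⊕b31 = 0⊕0⊕0⊕0⊕0⊕0⊕1⊕0⊕0⊕0⊕1⊕0⊕0⊕0⊕0⊕0 = 0
s2: b2⊕b3⊕b6⊕b7⊕b10⊕b11⊕b14⊕b15⊕b18⊕b19⊕b22⊕b23⊕b26⊕b27⊕b30⊕b31 = 0⊕0⊕0⊕0⊕1⊕0⊕0⊕0⊕0⊕0⊕0⊕0⊕1⊕0⊕0⊕0 = 0
s4: b4⊕b5⊕b6⊕b7⊕b12⊕b13⊕b14⊕b15⊕b20⊕b21⊕b22⊕b23⊕b28⊕b29⊕b30⊕b31 = 1⊕0⊕0⊕0⊕0⊕1⊕0⊕0⊕0⊕1⊕0⊕0⊕1⊕0⊕0⊕0 = 0
s8: b8⊕b9⊕b10⊕b11⊕b12⊕b13⊕b14⊕b15⊕b24⊕b25⊕b26⊕b27⊕b28⊕b29⊕b30⊕b31 = 0⊕0⊕1⊕0⊕0⊕1⊕0⊕0⊕0⊕0⊕1⊕0⊕1⊕0⊕0⊕0 = 0
s16: b16⊕b17⊕b18⊕b19⊕b20⊕b21⊕b22⊕b23⊕b24⊕b25⊕b26⊕b27⊕b28⊕b29⊕b30⊕b31 = 1⊕0⊕0⊕0⊕0⊕1⊕0⊕0⊕0⊕0⊕1⊕0⊕1⊕0⊕0⊕0 = 0
Syndrome (s16...s1) = 00000 → position 0 (no error).
Overall parity (XOR of all 32 bits, including p0): 1⊕0⊕0⊕0⊕1⊕0⊕0⊕0⊕0⊕0⊕1⊕0⊕0⊕1⊕0⊕0⊕1⊕0⊕0⊕0⊕0⊕1⊕0⊕0⊕0⊕0⊕1⊕0⊕1⊕0⊕0⊕0 = 0
Overall=0, syndrome position=0 → no error.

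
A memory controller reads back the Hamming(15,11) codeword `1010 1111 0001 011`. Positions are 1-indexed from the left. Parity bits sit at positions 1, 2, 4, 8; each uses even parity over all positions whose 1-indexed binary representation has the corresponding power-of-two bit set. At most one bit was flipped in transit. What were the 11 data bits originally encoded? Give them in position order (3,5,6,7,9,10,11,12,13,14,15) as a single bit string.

s1: b1⊕b3⊕b5⊕b7⊕b9⊕b11⊕b13⊕b15 = 1⊕1⊕1⊕1⊕0⊕0⊕0⊕1 = 1
s2: b2⊕b3⊕b6⊕b7⊕b10⊕b11⊕b14⊕b15 = 0⊕1⊕1⊕1⊕0⊕0⊕1⊕1 = 1
s4: b4⊕b5⊕b6⊕b7⊕b12⊕b13⊕b14⊕b15 = 0⊕1⊕1⊕1⊕1⊕0⊕1⊕1 = 0
s8: b8⊕b9⊕b10⊕b11⊕b12⊕b13⊕b14⊕b15 = 1⊕0⊕0⊕0⊕1⊕0⊕1⊕1 = 0
Syndrome (s8...s1) = 0011 → position 3.
Flip bit 3: corrected codeword = 100011110001011
Data bits at positions 3,5,6,7,9,10,11,12,13,14,15: 01110001011

01110001011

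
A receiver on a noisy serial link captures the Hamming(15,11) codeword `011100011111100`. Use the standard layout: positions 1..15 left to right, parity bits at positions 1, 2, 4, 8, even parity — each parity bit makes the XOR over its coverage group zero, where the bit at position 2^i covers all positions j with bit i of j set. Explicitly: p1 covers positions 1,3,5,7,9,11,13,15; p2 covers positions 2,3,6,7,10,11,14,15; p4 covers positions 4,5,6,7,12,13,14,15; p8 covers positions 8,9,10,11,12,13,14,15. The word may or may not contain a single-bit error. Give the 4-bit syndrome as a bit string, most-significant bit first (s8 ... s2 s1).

0100

s1: b1⊕b3⊕b5⊕b7⊕b9⊕b11⊕b13⊕b15 = 0⊕1⊕0⊕0⊕1⊕1⊕1⊕0 = 0
s2: b2⊕b3⊕b6⊕b7⊕b10⊕b11⊕b14⊕b15 = 1⊕1⊕0⊕0⊕1⊕1⊕0⊕0 = 0
s4: b4⊕b5⊕b6⊕b7⊕b12⊕b13⊕b14⊕b15 = 1⊕0⊕0⊕0⊕1⊕1⊕0⊕0 = 1
s8: b8⊕b9⊕b10⊕b11⊕b12⊕b13⊕b14⊕b15 = 1⊕1⊕1⊕1⊕1⊕1⊕0⊕0 = 0
Syndrome (s8...s1) = 0100 → position 4.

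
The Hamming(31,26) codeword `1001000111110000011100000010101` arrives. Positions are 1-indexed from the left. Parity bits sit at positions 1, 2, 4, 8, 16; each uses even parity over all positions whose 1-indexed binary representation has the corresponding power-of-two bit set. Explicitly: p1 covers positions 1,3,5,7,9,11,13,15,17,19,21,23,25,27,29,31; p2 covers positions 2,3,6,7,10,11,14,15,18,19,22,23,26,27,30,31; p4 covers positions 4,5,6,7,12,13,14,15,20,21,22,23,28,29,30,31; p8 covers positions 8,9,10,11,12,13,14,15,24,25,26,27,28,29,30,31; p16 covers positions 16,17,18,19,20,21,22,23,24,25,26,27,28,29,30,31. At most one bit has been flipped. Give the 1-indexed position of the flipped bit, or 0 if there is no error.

s1: b1⊕b3⊕b5⊕b7⊕b9⊕b11⊕b13⊕b15⊕b17⊕b19⊕b21⊕b23⊕b25⊕b27⊕b29⊕b31 = 1⊕0⊕0⊕0⊕1⊕1⊕0⊕0⊕0⊕1⊕0⊕0⊕0⊕1⊕1⊕1 = 1
s2: b2⊕b3⊕b6⊕b7⊕b10⊕b11⊕b14⊕b15⊕b18⊕b19⊕b22⊕b23⊕b26⊕b27⊕b30⊕b31 = 0⊕0⊕0⊕0⊕1⊕1⊕0⊕0⊕1⊕1⊕0⊕0⊕0⊕1⊕0⊕1 = 0
s4: b4⊕b5⊕b6⊕b7⊕b12⊕b13⊕b14⊕b15⊕b20⊕b21⊕b22⊕b23⊕b28⊕b29⊕b30⊕b31 = 1⊕0⊕0⊕0⊕1⊕0⊕0⊕0⊕1⊕0⊕0⊕0⊕0⊕1⊕0⊕1 = 1
s8: b8⊕b9⊕b10⊕b11⊕b12⊕b13⊕b14⊕b15⊕b24⊕b25⊕b26⊕b27⊕b28⊕b29⊕b30⊕b31 = 1⊕1⊕1⊕1⊕1⊕0⊕0⊕0⊕0⊕0⊕0⊕1⊕0⊕1⊕0⊕1 = 0
s16: b16⊕b17⊕b18⊕b19⊕b20⊕b21⊕b22⊕b23⊕b24⊕b25⊕b26⊕b27⊕b28⊕b29⊕b30⊕b31 = 0⊕0⊕1⊕1⊕1⊕0⊕0⊕0⊕0⊕0⊕0⊕1⊕0⊕1⊕0⊕1 = 0
Syndrome (s16...s1) = 00101 → position 5.

5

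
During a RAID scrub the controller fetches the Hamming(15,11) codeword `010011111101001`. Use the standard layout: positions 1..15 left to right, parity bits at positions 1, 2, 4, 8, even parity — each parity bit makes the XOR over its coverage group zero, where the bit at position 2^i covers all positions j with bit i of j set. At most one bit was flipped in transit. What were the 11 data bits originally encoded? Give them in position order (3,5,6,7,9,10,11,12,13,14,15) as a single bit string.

01111101011

s1: b1⊕b3⊕b5⊕b7⊕b9⊕b11⊕b13⊕b15 = 0⊕0⊕1⊕1⊕1⊕0⊕0⊕1 = 0
s2: b2⊕b3⊕b6⊕b7⊕b10⊕b11⊕b14⊕b15 = 1⊕0⊕1⊕1⊕1⊕0⊕0⊕1 = 1
s4: b4⊕b5⊕b6⊕b7⊕b12⊕b13⊕b14⊕b15 = 0⊕1⊕1⊕1⊕1⊕0⊕0⊕1 = 1
s8: b8⊕b9⊕b10⊕b11⊕b12⊕b13⊕b14⊕b15 = 1⊕1⊕1⊕0⊕1⊕0⊕0⊕1 = 1
Syndrome (s8...s1) = 1110 → position 14.
Flip bit 14: corrected codeword = 010011111101011
Data bits at positions 3,5,6,7,9,10,11,12,13,14,15: 01111101011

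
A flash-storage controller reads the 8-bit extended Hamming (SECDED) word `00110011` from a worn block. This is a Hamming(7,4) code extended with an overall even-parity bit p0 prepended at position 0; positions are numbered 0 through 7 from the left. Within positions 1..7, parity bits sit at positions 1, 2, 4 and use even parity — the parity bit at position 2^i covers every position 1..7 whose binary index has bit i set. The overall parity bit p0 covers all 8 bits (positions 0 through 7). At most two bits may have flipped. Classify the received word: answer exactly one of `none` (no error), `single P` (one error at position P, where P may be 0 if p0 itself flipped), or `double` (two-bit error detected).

none

s1: b1⊕b3⊕b5⊕b7 = 0⊕1⊕0⊕1 = 0
s2: b2⊕b3⊕b6⊕b7 = 1⊕1⊕1⊕1 = 0
s4: b4⊕b5⊕b6⊕b7 = 0⊕0⊕1⊕1 = 0
Syndrome (s4...s1) = 000 → position 0 (no error).
Overall parity (XOR of all 8 bits, including p0): 0⊕0⊕1⊕1⊕0⊕0⊕1⊕1 = 0
Overall=0, syndrome position=0 → no error.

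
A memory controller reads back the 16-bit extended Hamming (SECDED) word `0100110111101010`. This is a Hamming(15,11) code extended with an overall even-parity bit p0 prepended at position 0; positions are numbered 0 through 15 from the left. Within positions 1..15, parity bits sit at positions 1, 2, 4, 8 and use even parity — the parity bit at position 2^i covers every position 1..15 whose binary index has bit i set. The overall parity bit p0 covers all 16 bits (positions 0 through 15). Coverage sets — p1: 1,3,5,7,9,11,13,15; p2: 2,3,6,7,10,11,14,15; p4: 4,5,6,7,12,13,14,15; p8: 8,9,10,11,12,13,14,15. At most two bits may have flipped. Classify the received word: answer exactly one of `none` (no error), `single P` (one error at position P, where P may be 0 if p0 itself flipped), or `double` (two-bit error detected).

single 14

s1: b1⊕b3⊕b5⊕b7⊕b9⊕b11⊕b13⊕b15 = 1⊕0⊕1⊕1⊕1⊕0⊕0⊕0 = 0
s2: b2⊕b3⊕b6⊕b7⊕b10⊕b11⊕b14⊕b15 = 0⊕0⊕0⊕1⊕1⊕0⊕1⊕0 = 1
s4: b4⊕b5⊕b6⊕b7⊕b12⊕b13⊕b14⊕b15 = 1⊕1⊕0⊕1⊕1⊕0⊕1⊕0 = 1
s8: b8⊕b9⊕b10⊕b11⊕b12⊕b13⊕b14⊕b15 = 1⊕1⊕1⊕0⊕1⊕0⊕1⊕0 = 1
Syndrome (s8...s1) = 1110 → position 14.
Overall parity (XOR of all 16 bits, including p0): 0⊕1⊕0⊕0⊕1⊕1⊕0⊕1⊕1⊕1⊕1⊕0⊕1⊕0⊕1⊕0 = 1
Overall=1, syndrome position=14 → single-bit error at position 14.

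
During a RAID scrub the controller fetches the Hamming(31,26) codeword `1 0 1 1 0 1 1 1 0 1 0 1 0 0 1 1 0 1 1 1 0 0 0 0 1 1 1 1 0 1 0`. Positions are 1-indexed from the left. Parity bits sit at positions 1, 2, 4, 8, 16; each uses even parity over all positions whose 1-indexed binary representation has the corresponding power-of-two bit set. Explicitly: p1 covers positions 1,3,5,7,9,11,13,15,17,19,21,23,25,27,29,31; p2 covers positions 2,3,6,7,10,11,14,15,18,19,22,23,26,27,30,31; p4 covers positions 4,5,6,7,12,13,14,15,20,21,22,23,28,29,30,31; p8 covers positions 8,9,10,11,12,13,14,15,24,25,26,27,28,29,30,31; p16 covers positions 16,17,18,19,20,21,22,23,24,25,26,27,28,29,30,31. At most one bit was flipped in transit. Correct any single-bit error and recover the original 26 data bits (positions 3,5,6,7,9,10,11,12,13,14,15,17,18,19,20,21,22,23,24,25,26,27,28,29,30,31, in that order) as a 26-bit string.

10110101001011100000111010

s1: b1⊕b3⊕b5⊕b7⊕b9⊕b11⊕b13⊕b15⊕b17⊕b19⊕b21⊕b23⊕b25⊕b27⊕b29⊕b31 = 1⊕1⊕0⊕1⊕0⊕0⊕0⊕1⊕0⊕1⊕0⊕0⊕1⊕1⊕0⊕0 = 1
s2: b2⊕b3⊕b6⊕b7⊕b10⊕b11⊕b14⊕b15⊕b18⊕b19⊕b22⊕b23⊕b26⊕b27⊕b30⊕b31 = 0⊕1⊕1⊕1⊕1⊕0⊕0⊕1⊕1⊕1⊕0⊕0⊕1⊕1⊕1⊕0 = 0
s4: b4⊕b5⊕b6⊕b7⊕b12⊕b13⊕b14⊕b15⊕b20⊕b21⊕b22⊕b23⊕b28⊕b29⊕b30⊕b31 = 1⊕0⊕1⊕1⊕1⊕0⊕0⊕1⊕1⊕0⊕0⊕0⊕1⊕0⊕1⊕0 = 0
s8: b8⊕b9⊕b10⊕b11⊕b12⊕b13⊕b14⊕b15⊕b24⊕b25⊕b26⊕b27⊕b28⊕b29⊕b30⊕b31 = 1⊕0⊕1⊕0⊕1⊕0⊕0⊕1⊕0⊕1⊕1⊕1⊕1⊕0⊕1⊕0 = 1
s16: b16⊕b17⊕b18⊕b19⊕b20⊕b21⊕b22⊕b23⊕b24⊕b25⊕b26⊕b27⊕b28⊕b29⊕b30⊕b31 = 1⊕0⊕1⊕1⊕1⊕0⊕0⊕0⊕0⊕1⊕1⊕1⊕1⊕0⊕1⊕0 = 1
Syndrome (s16...s1) = 11001 → position 25.
Flip bit 25: corrected codeword = 1011011101010011011100000111010
Data bits at positions 3,5,6,7,9,10,11,12,13,14,15,17,18,19,20,21,22,23,24,25,26,27,28,29,30,31: 10110101001011100000111010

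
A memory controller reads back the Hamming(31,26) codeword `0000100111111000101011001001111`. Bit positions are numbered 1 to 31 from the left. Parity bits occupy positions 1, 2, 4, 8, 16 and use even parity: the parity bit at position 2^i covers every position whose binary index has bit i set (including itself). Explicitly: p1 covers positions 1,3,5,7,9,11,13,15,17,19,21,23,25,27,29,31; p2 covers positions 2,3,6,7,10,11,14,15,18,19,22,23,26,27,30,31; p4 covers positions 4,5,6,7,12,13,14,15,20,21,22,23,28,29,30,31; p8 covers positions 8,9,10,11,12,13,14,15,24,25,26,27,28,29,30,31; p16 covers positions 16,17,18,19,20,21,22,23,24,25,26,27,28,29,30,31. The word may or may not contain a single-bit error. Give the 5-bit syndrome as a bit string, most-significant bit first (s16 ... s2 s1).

s1: b1⊕b3⊕b5⊕b7⊕b9⊕b11⊕b13⊕b15⊕b17⊕b19⊕b21⊕b23⊕b25⊕b27⊕b29⊕b31 = 0⊕0⊕1⊕0⊕1⊕1⊕1⊕0⊕1⊕1⊕1⊕0⊕1⊕0⊕1⊕1 = 0
s2: b2⊕b3⊕b6⊕b7⊕b10⊕b11⊕b14⊕b15⊕b18⊕b19⊕b22⊕b23⊕b26⊕b27⊕b30⊕b31 = 0⊕0⊕0⊕0⊕1⊕1⊕0⊕0⊕0⊕1⊕1⊕0⊕0⊕0⊕1⊕1 = 0
s4: b4⊕b5⊕b6⊕b7⊕b12⊕b13⊕b14⊕b15⊕b20⊕b21⊕b22⊕b23⊕b28⊕b29⊕b30⊕b31 = 0⊕1⊕0⊕0⊕1⊕1⊕0⊕0⊕0⊕1⊕1⊕0⊕1⊕1⊕1⊕1 = 1
s8: b8⊕b9⊕b10⊕b11⊕b12⊕b13⊕b14⊕b15⊕b24⊕b25⊕b26⊕b27⊕b28⊕b29⊕b30⊕b31 = 1⊕1⊕1⊕1⊕1⊕1⊕0⊕0⊕0⊕1⊕0⊕0⊕1⊕1⊕1⊕1 = 1
s16: b16⊕b17⊕b18⊕b19⊕b20⊕b21⊕b22⊕b23⊕b24⊕b25⊕b26⊕b27⊕b28⊕b29⊕b30⊕b31 = 0⊕1⊕0⊕1⊕0⊕1⊕1⊕0⊕0⊕1⊕0⊕0⊕1⊕1⊕1⊕1 = 1
Syndrome (s16...s1) = 11100 → position 28.

11100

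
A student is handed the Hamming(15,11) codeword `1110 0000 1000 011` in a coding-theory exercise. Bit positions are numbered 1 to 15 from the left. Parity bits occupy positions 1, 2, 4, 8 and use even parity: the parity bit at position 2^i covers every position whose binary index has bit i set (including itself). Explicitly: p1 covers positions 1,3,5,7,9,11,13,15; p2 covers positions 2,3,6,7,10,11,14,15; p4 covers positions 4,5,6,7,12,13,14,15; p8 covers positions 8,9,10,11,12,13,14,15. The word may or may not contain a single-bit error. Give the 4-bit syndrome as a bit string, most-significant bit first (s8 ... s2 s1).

1000

s1: b1⊕b3⊕b5⊕b7⊕b9⊕b11⊕b13⊕b15 = 1⊕1⊕0⊕0⊕1⊕0⊕0⊕1 = 0
s2: b2⊕b3⊕b6⊕b7⊕b10⊕b11⊕b14⊕b15 = 1⊕1⊕0⊕0⊕0⊕0⊕1⊕1 = 0
s4: b4⊕b5⊕b6⊕b7⊕b12⊕b13⊕b14⊕b15 = 0⊕0⊕0⊕0⊕0⊕0⊕1⊕1 = 0
s8: b8⊕b9⊕b10⊕b11⊕b12⊕b13⊕b14⊕b15 = 0⊕1⊕0⊕0⊕0⊕0⊕1⊕1 = 1
Syndrome (s8...s1) = 1000 → position 8.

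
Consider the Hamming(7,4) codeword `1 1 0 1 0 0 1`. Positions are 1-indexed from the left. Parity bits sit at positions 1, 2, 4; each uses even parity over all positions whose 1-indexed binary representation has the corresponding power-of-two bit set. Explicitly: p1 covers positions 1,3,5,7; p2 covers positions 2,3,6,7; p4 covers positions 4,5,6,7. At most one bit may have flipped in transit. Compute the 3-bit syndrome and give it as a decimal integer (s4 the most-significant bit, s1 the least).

0

s1: b1⊕b3⊕b5⊕b7 = 1⊕0⊕0⊕1 = 0
s2: b2⊕b3⊕b6⊕b7 = 1⊕0⊕0⊕1 = 0
s4: b4⊕b5⊕b6⊕b7 = 1⊕0⊕0⊕1 = 0
Syndrome (s4...s1) = 000 → position 0 (no error).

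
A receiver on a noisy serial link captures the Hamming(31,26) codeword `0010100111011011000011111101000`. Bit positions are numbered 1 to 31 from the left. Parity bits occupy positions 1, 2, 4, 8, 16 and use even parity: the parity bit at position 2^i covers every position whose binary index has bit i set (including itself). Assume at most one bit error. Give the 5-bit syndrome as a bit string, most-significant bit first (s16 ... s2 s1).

00000

s1: b1⊕b3⊕b5⊕b7⊕b9⊕b11⊕b13⊕b15⊕b17⊕b19⊕b21⊕b23⊕b25⊕b27⊕b29⊕b31 = 0⊕1⊕1⊕0⊕1⊕0⊕1⊕1⊕0⊕0⊕1⊕1⊕1⊕0⊕0⊕0 = 0
s2: b2⊕b3⊕b6⊕b7⊕b10⊕b11⊕b14⊕b15⊕b18⊕b19⊕b22⊕b23⊕b26⊕b27⊕b30⊕b31 = 0⊕1⊕0⊕0⊕1⊕0⊕0⊕1⊕0⊕0⊕1⊕1⊕1⊕0⊕0⊕0 = 0
s4: b4⊕b5⊕b6⊕b7⊕b12⊕b13⊕b14⊕b15⊕b20⊕b21⊕b22⊕b23⊕b28⊕b29⊕b30⊕b31 = 0⊕1⊕0⊕0⊕1⊕1⊕0⊕1⊕0⊕1⊕1⊕1⊕1⊕0⊕0⊕0 = 0
s8: b8⊕b9⊕b10⊕b11⊕b12⊕b13⊕b14⊕b15⊕b24⊕b25⊕b26⊕b27⊕b28⊕b29⊕b30⊕b31 = 1⊕1⊕1⊕0⊕1⊕1⊕0⊕1⊕1⊕1⊕1⊕0⊕1⊕0⊕0⊕0 = 0
s16: b16⊕b17⊕b18⊕b19⊕b20⊕b21⊕b22⊕b23⊕b24⊕b25⊕b26⊕b27⊕b28⊕b29⊕b30⊕b31 = 1⊕0⊕0⊕0⊕0⊕1⊕1⊕1⊕1⊕1⊕1⊕0⊕1⊕0⊕0⊕0 = 0
Syndrome (s16...s1) = 00000 → position 0 (no error).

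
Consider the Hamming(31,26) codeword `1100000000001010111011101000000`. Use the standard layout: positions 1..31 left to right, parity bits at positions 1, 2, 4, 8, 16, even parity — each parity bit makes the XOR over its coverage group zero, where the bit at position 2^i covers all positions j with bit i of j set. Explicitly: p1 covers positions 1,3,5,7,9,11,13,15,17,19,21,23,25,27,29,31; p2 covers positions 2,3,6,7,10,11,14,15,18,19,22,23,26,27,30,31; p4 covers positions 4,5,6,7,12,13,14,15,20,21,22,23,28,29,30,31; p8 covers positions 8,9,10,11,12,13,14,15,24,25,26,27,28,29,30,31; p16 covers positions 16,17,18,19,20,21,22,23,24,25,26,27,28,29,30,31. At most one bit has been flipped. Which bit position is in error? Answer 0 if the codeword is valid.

s1: b1⊕b3⊕b5⊕b7⊕b9⊕b11⊕b13⊕b15⊕b17⊕b19⊕b21⊕b23⊕b25⊕b27⊕b29⊕b31 = 1⊕0⊕0⊕0⊕0⊕0⊕1⊕1⊕1⊕1⊕1⊕1⊕1⊕0⊕0⊕0 = 0
s2: b2⊕b3⊕b6⊕b7⊕b10⊕b11⊕b14⊕b15⊕b18⊕b19⊕b22⊕b23⊕b26⊕b27⊕b30⊕b31 = 1⊕0⊕0⊕0⊕0⊕0⊕0⊕1⊕1⊕1⊕1⊕1⊕0⊕0⊕0⊕0 = 0
s4: b4⊕b5⊕b6⊕b7⊕b12⊕b13⊕b14⊕b15⊕b20⊕b21⊕b22⊕b23⊕b28⊕b29⊕b30⊕b31 = 0⊕0⊕0⊕0⊕0⊕1⊕0⊕1⊕0⊕1⊕1⊕1⊕0⊕0⊕0⊕0 = 1
s8: b8⊕b9⊕b10⊕b11⊕b12⊕b13⊕b14⊕b15⊕b24⊕b25⊕b26⊕b27⊕b28⊕b29⊕b30⊕b31 = 0⊕0⊕0⊕0⊕0⊕1⊕0⊕1⊕0⊕1⊕0⊕0⊕0⊕0⊕0⊕0 = 1
s16: b16⊕b17⊕b18⊕b19⊕b20⊕b21⊕b22⊕b23⊕b24⊕b25⊕b26⊕b27⊕b28⊕b29⊕b30⊕b31 = 0⊕1⊕1⊕1⊕0⊕1⊕1⊕1⊕0⊕1⊕0⊕0⊕0⊕0⊕0⊕0 = 1
Syndrome (s16...s1) = 11100 → position 28.

28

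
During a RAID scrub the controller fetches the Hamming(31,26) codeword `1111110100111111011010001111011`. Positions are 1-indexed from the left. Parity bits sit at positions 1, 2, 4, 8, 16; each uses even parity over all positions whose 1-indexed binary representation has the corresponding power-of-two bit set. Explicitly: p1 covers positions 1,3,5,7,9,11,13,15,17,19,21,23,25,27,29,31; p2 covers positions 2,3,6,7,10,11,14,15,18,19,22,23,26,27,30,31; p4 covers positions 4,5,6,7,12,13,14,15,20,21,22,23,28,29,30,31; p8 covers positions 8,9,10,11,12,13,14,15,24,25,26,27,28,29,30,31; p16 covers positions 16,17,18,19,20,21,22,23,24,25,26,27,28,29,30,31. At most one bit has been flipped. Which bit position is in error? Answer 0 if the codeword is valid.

s1: b1⊕b3⊕b5⊕b7⊕b9⊕b11⊕b13⊕b15⊕b17⊕b19⊕b21⊕b23⊕b25⊕b27⊕b29⊕b31 = 1⊕1⊕1⊕0⊕0⊕1⊕1⊕1⊕0⊕1⊕1⊕0⊕1⊕1⊕0⊕1 = 1
s2: b2⊕b3⊕b6⊕b7⊕b10⊕b11⊕b14⊕b15⊕b18⊕b19⊕b22⊕b23⊕b26⊕b27⊕b30⊕b31 = 1⊕1⊕1⊕0⊕0⊕1⊕1⊕1⊕1⊕1⊕0⊕0⊕1⊕1⊕1⊕1 = 0
s4: b4⊕b5⊕b6⊕b7⊕b12⊕b13⊕b14⊕b15⊕b20⊕b21⊕b22⊕b23⊕b28⊕b29⊕b30⊕b31 = 1⊕1⊕1⊕0⊕1⊕1⊕1⊕1⊕0⊕1⊕0⊕0⊕1⊕0⊕1⊕1 = 1
s8: b8⊕b9⊕b10⊕b11⊕b12⊕b13⊕b14⊕b15⊕b24⊕b25⊕b26⊕b27⊕b28⊕b29⊕b30⊕b31 = 1⊕0⊕0⊕1⊕1⊕1⊕1⊕1⊕0⊕1⊕1⊕1⊕1⊕0⊕1⊕1 = 0
s16: b16⊕b17⊕b18⊕b19⊕b20⊕b21⊕b22⊕b23⊕b24⊕b25⊕b26⊕b27⊕b28⊕b29⊕b30⊕b31 = 1⊕0⊕1⊕1⊕0⊕1⊕0⊕0⊕0⊕1⊕1⊕1⊕1⊕0⊕1⊕1 = 0
Syndrome (s16...s1) = 00101 → position 5.

5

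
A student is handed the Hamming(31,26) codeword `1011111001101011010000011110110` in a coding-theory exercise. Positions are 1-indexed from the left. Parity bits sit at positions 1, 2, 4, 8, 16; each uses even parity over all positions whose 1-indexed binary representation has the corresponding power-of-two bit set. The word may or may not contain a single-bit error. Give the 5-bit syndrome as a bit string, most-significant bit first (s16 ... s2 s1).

s1: b1⊕b3⊕b5⊕b7⊕b9⊕b11⊕b13⊕b15⊕b17⊕b19⊕b21⊕b23⊕b25⊕b27⊕b29⊕b31 = 1⊕1⊕1⊕1⊕0⊕1⊕1⊕1⊕0⊕0⊕0⊕0⊕1⊕1⊕1⊕0 = 0
s2: b2⊕b3⊕b6⊕b7⊕b10⊕b11⊕b14⊕b15⊕b18⊕b19⊕b22⊕b23⊕b26⊕b27⊕b30⊕b31 = 0⊕1⊕1⊕1⊕1⊕1⊕0⊕1⊕1⊕0⊕0⊕0⊕1⊕1⊕1⊕0 = 0
s4: b4⊕b5⊕b6⊕b7⊕b12⊕b13⊕b14⊕b15⊕b20⊕b21⊕b22⊕b23⊕b28⊕b29⊕b30⊕b31 = 1⊕1⊕1⊕1⊕0⊕1⊕0⊕1⊕0⊕0⊕0⊕0⊕0⊕1⊕1⊕0 = 0
s8: b8⊕b9⊕b10⊕b11⊕b12⊕b13⊕b14⊕b15⊕b24⊕b25⊕b26⊕b27⊕b28⊕b29⊕b30⊕b31 = 0⊕0⊕1⊕1⊕0⊕1⊕0⊕1⊕1⊕1⊕1⊕1⊕0⊕1⊕1⊕0 = 0
s16: b16⊕b17⊕b18⊕b19⊕b20⊕b21⊕b22⊕b23⊕b24⊕b25⊕b26⊕b27⊕b28⊕b29⊕b30⊕b31 = 1⊕0⊕1⊕0⊕0⊕0⊕0⊕0⊕1⊕1⊕1⊕1⊕0⊕1⊕1⊕0 = 0
Syndrome (s16...s1) = 00000 → position 0 (no error).

00000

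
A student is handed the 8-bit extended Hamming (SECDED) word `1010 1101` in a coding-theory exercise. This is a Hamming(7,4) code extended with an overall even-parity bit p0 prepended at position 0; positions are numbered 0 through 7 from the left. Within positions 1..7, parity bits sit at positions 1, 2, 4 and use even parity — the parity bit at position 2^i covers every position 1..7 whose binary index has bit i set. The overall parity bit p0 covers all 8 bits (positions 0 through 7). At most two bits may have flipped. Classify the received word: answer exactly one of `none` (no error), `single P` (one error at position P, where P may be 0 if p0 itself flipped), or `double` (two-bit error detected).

s1: b1⊕b3⊕b5⊕b7 = 0⊕0⊕1⊕1 = 0
s2: b2⊕b3⊕b6⊕b7 = 1⊕0⊕0⊕1 = 0
s4: b4⊕b5⊕b6⊕b7 = 1⊕1⊕0⊕1 = 1
Syndrome (s4...s1) = 100 → position 4.
Overall parity (XOR of all 8 bits, including p0): 1⊕0⊕1⊕0⊕1⊕1⊕0⊕1 = 1
Overall=1, syndrome position=4 → single-bit error at position 4.

single 4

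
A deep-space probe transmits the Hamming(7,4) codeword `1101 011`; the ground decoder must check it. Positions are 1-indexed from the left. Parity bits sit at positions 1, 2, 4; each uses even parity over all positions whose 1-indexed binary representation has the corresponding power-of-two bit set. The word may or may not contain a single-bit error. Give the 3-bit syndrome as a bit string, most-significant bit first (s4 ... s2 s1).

110

s1: b1⊕b3⊕b5⊕b7 = 1⊕0⊕0⊕1 = 0
s2: b2⊕b3⊕b6⊕b7 = 1⊕0⊕1⊕1 = 1
s4: b4⊕b5⊕b6⊕b7 = 1⊕0⊕1⊕1 = 1
Syndrome (s4...s1) = 110 → position 6.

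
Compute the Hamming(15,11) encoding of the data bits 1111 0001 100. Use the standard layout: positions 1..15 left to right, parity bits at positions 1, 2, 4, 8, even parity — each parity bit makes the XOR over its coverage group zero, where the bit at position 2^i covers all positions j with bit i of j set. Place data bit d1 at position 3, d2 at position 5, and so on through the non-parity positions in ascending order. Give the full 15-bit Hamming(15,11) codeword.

011111100001100

Place data bits at non-power-of-two positions: b3=1, b5=1, b6=1, b7=1, b9=0, b10=0, b11=0, b12=1, b13=1, b14=0, b15=0.
p1 = XOR of data positions {3,5,7,9,11,13,15} = 1⊕1⊕1⊕0⊕0⊕1⊕0 = 0
p2 = XOR of data positions {3,6,7,10,11,14,15} = 1⊕1⊕1⊕0⊕0⊕0⊕0 = 1
p4 = XOR of data positions {5,6,7,12,13,14,15} = 1⊕1⊕1⊕1⊕1⊕0⊕0 = 1
p8 = XOR of data positions {9,10,11,12,13,14,15} = 0⊕0⊕0⊕1⊕1⊕0⊕0 = 0
Codeword b1..b15 = 011111100001100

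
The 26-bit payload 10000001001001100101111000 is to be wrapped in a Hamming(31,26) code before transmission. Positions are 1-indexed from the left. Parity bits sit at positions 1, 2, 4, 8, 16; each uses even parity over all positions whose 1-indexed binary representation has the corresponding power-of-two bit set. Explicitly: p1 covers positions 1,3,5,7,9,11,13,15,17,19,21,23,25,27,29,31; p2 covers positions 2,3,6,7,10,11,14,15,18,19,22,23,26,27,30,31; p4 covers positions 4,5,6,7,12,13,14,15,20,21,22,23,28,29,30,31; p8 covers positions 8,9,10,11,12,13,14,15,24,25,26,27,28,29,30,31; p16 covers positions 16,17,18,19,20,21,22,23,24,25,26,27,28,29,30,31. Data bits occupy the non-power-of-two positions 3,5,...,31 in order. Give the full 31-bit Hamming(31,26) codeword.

0011000000010011001100101111000

Place data bits at non-power-of-two positions: b3=1, b5=0, b6=0, b7=0, b9=0, b10=0, b11=0, b12=1, b13=0, b14=0, b15=1, b17=0, b18=0, b19=1, b20=1, b21=0, b22=0, b23=1, b24=0, b25=1, b26=1, b27=1, b28=1, b29=0, b30=0, b31=0.
p1 = XOR of data positions {3,5,7,9,11,13,15,17,19,21,23,25,27,29,31} = 1⊕0⊕0⊕0⊕0⊕0⊕1⊕0⊕1⊕0⊕1⊕1⊕1⊕0⊕0 = 0
p2 = XOR of data positions {3,6,7,10,11,14,15,18,19,22,23,26,27,30,31} = 1⊕0⊕0⊕0⊕0⊕0⊕1⊕0⊕1⊕0⊕1⊕1⊕1⊕0⊕0 = 0
p4 = XOR of data positions {5,6,7,12,13,14,15,20,21,22,23,28,29,30,31} = 0⊕0⊕0⊕1⊕0⊕0⊕1⊕1⊕0⊕0⊕1⊕1⊕0⊕0⊕0 = 1
p8 = XOR of data positions {9,10,11,12,13,14,15,24,25,26,27,28,29,30,31} = 0⊕0⊕0⊕1⊕0⊕0⊕1⊕0⊕1⊕1⊕1⊕1⊕0⊕0⊕0 = 0
p16 = XOR of data positions {17,18,19,20,21,22,23,24,25,26,27,28,29,30,31} = 0⊕0⊕1⊕1⊕0⊕0⊕1⊕0⊕1⊕1⊕1⊕1⊕0⊕0⊕0 = 1
Codeword b1..b31 = 0011000000010011001100101111000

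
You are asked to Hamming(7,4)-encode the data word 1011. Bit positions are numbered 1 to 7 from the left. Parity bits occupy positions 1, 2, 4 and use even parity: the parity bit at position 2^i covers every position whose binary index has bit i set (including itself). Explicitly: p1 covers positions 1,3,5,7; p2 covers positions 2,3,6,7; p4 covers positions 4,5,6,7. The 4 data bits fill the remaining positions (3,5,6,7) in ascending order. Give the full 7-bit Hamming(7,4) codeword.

0110011

Place data bits at non-power-of-two positions: b3=1, b5=0, b6=1, b7=1.
p1 = XOR of data positions {3,5,7} = 1⊕0⊕1 = 0
p2 = XOR of data positions {3,6,7} = 1⊕1⊕1 = 1
p4 = XOR of data positions {5,6,7} = 0⊕1⊕1 = 0
Codeword b1..b7 = 0110011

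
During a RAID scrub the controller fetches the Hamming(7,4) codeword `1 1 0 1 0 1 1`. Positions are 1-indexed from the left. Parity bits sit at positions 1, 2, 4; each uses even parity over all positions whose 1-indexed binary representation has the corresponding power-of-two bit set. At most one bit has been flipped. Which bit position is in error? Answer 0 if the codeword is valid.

6

s1: b1⊕b3⊕b5⊕b7 = 1⊕0⊕0⊕1 = 0
s2: b2⊕b3⊕b6⊕b7 = 1⊕0⊕1⊕1 = 1
s4: b4⊕b5⊕b6⊕b7 = 1⊕0⊕1⊕1 = 1
Syndrome (s4...s1) = 110 → position 6.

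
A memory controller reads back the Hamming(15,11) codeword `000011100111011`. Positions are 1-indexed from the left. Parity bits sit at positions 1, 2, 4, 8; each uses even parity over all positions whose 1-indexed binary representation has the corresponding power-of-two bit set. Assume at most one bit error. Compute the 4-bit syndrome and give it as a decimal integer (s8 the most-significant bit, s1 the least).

s1: b1⊕b3⊕b5⊕b7⊕b9⊕b11⊕b13⊕b15 = 0⊕0⊕1⊕1⊕0⊕1⊕0⊕1 = 0
s2: b2⊕b3⊕b6⊕b7⊕b10⊕b11⊕b14⊕b15 = 0⊕0⊕1⊕1⊕1⊕1⊕1⊕1 = 0
s4: b4⊕b5⊕b6⊕b7⊕b12⊕b13⊕b14⊕b15 = 0⊕1⊕1⊕1⊕1⊕0⊕1⊕1 = 0
s8: b8⊕b9⊕b10⊕b11⊕b12⊕b13⊕b14⊕b15 = 0⊕0⊕1⊕1⊕1⊕0⊕1⊕1 = 1
Syndrome (s8...s1) = 1000 → position 8.

8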